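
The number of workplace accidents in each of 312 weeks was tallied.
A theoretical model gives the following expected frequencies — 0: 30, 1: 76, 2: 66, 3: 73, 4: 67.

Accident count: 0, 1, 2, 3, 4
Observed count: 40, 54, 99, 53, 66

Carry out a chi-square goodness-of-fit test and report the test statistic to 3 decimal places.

0: (40 − 30)²/30 = 100/30 = 3.3333
1: (54 − 76)²/76 = 484/76 = 6.3684
2: (99 − 66)²/66 = 1089/66 = 16.5000
3: (53 − 73)²/73 = 400/73 = 5.4795
4: (66 − 67)²/67 = 1/67 = 0.0149
Sum = 31.696

31.696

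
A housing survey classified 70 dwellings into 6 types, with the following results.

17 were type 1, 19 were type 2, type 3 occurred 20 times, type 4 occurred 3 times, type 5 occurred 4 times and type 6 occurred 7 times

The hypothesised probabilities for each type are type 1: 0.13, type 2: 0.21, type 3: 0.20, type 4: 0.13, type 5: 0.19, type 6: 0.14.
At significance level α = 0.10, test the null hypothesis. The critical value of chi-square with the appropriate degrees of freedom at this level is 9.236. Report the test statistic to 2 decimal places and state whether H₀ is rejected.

Expected counts E_i = n·p_i: 70×0.13 = 9.1, 70×0.21 = 14.7, 70×0.20 = 14, 70×0.13 = 9.1, 70×0.19 = 13.3, 70×0.14 = 9.8.
cat         O        E   (O−E)²/E
type 1     17      9.1      6.858
type 2     19     14.7      1.258
type 3     20       14      2.571
type 4      3      9.1      4.089
type 5      4     13.3      6.503
type 6      7      9.8      0.800
Sum = 22.08
df = 5. Since 22.08 > 9.236, we reject H₀.

22.08; reject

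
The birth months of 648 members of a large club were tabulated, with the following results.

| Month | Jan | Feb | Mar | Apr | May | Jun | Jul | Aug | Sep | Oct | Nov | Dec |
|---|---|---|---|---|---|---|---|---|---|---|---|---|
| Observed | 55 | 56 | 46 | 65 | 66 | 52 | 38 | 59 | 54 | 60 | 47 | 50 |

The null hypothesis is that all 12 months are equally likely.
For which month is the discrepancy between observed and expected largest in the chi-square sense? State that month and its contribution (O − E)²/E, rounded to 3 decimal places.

Expected count for each of the 12 categories: 648/12 = 54.
Jan: (55 − 54)²/54 = 1/54 = 0.0185
Feb: (56 − 54)²/54 = 4/54 = 0.0741
Mar: (46 − 54)²/54 = 64/54 = 1.1852
Apr: (65 − 54)²/54 = 121/54 = 2.2407
May: (66 − 54)²/54 = 144/54 = 2.6667
Jun: (52 − 54)²/54 = 4/54 = 0.0741
Jul: (38 − 54)²/54 = 256/54 = 4.7407
Aug: (59 − 54)²/54 = 25/54 = 0.4630
Sep: (54 − 54)²/54 = 0/54 = 0.0000
Oct: (60 − 54)²/54 = 36/54 = 0.6667
Nov: (47 − 54)²/54 = 49/54 = 0.9074
Dec: (50 − 54)²/54 = 16/54 = 0.2963
The largest term is for Jul: 4.741.

Jul, 4.741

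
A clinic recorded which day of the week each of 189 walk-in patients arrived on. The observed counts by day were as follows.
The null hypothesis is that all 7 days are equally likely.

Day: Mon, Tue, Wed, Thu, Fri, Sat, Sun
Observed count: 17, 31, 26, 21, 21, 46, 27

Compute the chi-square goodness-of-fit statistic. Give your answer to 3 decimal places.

20.370

Expected count for each of the 7 categories: 189/7 = 27.
Mon: (17 − 27)²/27 = 100/27 = 3.7037
Tue: (31 − 27)²/27 = 16/27 = 0.5926
Wed: (26 − 27)²/27 = 1/27 = 0.0370
Thu: (21 − 27)²/27 = 36/27 = 1.3333
Fri: (21 − 27)²/27 = 36/27 = 1.3333
Sat: (46 − 27)²/27 = 361/27 = 13.3704
Sun: (27 − 27)²/27 = 0/27 = 0.0000
Sum = 20.370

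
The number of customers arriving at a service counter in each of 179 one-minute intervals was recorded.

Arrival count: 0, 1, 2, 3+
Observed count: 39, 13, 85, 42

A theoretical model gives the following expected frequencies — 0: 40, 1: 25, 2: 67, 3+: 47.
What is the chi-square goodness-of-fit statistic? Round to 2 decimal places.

0: (39 − 40)²/40 = 1/40 = 0.025
1: (13 − 25)²/25 = 144/25 = 5.760
2: (85 − 67)²/67 = 324/67 = 4.836
3+: (42 − 47)²/47 = 25/47 = 0.532
Sum = 11.15

11.15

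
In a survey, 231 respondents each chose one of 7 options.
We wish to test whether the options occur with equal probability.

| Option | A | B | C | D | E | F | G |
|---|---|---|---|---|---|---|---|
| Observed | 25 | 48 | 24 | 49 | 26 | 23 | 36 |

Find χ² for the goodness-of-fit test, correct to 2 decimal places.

23.76

Under H₀ each category has probability 1/7, so each expected count is 231/7 = 33.
χ² = (25−33)²/33 + (48−33)²/33 + (24−33)²/33 + (49−33)²/33 + (26−33)²/33 + (23−33)²/33 + (36−33)²/33
   = 1.939 + 6.818 + 2.455 + 7.758 + 1.485 + 3.030 + 0.273
Sum = 23.76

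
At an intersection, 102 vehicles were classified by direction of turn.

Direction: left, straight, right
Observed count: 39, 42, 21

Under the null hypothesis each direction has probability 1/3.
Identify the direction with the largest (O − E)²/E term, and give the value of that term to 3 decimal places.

Under H₀ each category has probability 1/3, so each expected count is 102/3 = 34.
χ² = (39−34)²/34 + (42−34)²/34 + (21−34)²/34
   = 0.7353 + 1.8824 + 4.9706
The largest term is for right: 4.971.

right, 4.971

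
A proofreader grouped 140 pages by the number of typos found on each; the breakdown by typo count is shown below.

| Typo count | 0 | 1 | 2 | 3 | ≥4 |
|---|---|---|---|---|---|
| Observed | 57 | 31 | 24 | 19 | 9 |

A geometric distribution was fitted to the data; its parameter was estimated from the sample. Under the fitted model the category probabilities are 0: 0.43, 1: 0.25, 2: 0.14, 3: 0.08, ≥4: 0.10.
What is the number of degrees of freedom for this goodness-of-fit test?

3

There are k = 5 categories and 1 parameter estimated from the data, so df = 5 − 1 − 1 = 3.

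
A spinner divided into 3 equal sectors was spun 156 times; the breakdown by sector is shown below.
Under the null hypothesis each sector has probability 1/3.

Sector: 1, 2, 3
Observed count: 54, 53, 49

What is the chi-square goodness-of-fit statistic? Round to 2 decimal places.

Under H₀ each category has probability 1/3, so each expected count is 156/3 = 52.
χ² = (54−52)²/52 + (53−52)²/52 + (49−52)²/52
   = 0.077 + 0.019 + 0.173
Sum = 0.27

0.27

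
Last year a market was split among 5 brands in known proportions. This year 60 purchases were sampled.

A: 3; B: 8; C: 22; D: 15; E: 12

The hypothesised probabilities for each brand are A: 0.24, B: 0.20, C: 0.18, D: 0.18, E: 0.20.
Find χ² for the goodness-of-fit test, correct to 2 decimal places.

23.61

Expected counts E_i = n·p_i: 60×0.24 = 14.4, 60×0.20 = 12, 60×0.18 = 10.8, 60×0.18 = 10.8, 60×0.20 = 12.
χ² = (3−14.4)²/14.4 + (8−12)²/12 + (22−10.8)²/10.8 + (15−10.8)²/10.8 + (12−12)²/12
   = 9.025 + 1.333 + 11.615 + 1.633 + 0.000
Sum = 23.61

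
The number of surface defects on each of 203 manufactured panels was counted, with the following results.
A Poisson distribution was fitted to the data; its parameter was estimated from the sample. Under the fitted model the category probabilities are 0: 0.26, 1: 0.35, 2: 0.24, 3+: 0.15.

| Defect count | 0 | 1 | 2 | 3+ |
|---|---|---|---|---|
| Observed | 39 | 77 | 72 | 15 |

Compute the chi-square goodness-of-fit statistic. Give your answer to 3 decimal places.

23.059

Expected counts E_i = n·p_i: 203×0.26 = 52.78, 203×0.35 = 71.05, 203×0.24 = 48.72, 203×0.15 = 30.45.
cat         O        E   (O−E)²/E
0          39    52.78     3.5977
1          77    71.05     0.4983
2          72    48.72    11.1239
3+         15    30.45     7.8392
Sum = 23.059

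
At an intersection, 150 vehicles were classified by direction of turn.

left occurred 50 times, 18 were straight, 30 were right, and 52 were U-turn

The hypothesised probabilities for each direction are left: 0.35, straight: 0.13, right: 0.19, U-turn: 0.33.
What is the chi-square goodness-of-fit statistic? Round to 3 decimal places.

0.440

Expected counts E_i = n·p_i: 150×0.35 = 52.5, 150×0.13 = 19.5, 150×0.19 = 28.5, 150×0.33 = 49.5.
cat           O        E   (O−E)²/E
left         50     52.5     0.1190
straight     18     19.5     0.1154
right        30     28.5     0.0789
U-turn       52     49.5     0.1263
Sum = 0.440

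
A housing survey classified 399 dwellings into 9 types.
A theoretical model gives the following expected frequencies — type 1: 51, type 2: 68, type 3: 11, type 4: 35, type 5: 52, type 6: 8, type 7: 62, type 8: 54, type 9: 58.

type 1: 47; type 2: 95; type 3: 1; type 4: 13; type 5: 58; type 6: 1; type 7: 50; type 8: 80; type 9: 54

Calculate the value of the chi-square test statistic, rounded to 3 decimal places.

55.888

χ² = (47−51)²/51 + (95−68)²/68 + (1−11)²/11 + (13−35)²/35 + (58−52)²/52 + (1−8)²/8 + (50−62)²/62 + (80−54)²/54 + (54−58)²/58
   = 0.3137 + 10.7206 + 9.0909 + 13.8286 + 0.6923 + 6.1250 + 2.3226 + 12.5185 + 0.2759
Sum = 55.888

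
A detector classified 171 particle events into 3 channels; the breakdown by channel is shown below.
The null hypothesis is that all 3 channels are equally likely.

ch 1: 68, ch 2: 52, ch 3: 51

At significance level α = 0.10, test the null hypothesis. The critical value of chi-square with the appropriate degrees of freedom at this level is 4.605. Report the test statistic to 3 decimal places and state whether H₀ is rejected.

Under H₀ each category has probability 1/3, so each expected count is 171/3 = 57.
ch 1: (68 − 57)²/57 = 121/57 = 2.1228
ch 2: (52 − 57)²/57 = 25/57 = 0.4386
ch 3: (51 − 57)²/57 = 36/57 = 0.6316
Sum = 3.193
df = 2. Since 3.193 < 4.605, we do not reject H₀.

3.193; do not reject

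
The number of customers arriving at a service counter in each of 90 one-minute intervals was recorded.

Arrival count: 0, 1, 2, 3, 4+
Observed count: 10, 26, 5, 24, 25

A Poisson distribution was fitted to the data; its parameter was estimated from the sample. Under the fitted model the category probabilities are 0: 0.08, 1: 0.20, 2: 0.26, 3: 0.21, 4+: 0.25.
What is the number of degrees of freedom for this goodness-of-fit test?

There are k = 5 categories and 1 parameter estimated from the data, so df = 5 − 1 − 1 = 3.

3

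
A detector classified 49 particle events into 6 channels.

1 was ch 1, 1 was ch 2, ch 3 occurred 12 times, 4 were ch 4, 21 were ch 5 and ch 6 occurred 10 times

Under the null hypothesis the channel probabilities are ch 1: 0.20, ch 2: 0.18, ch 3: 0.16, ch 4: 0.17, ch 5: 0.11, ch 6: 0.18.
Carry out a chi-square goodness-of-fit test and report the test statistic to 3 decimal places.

64.660

Expected counts E_i = n·p_i: 49×0.20 = 9.8, 49×0.18 = 8.82, 49×0.16 = 7.84, 49×0.17 = 8.33, 49×0.11 = 5.39, 49×0.18 = 8.82.
ch 1: (1 − 9.8)²/9.8 = 77.44/9.8 = 7.9020
ch 2: (1 − 8.82)²/8.82 = 61.1524/8.82 = 6.9334
ch 3: (12 − 7.84)²/7.84 = 17.3056/7.84 = 2.2073
ch 4: (4 − 8.33)²/8.33 = 18.7489/8.33 = 2.2508
ch 5: (21 − 5.39)²/5.39 = 243.6721/5.39 = 45.2082
ch 6: (10 − 8.82)²/8.82 = 1.3924/8.82 = 0.1579
Sum = 64.660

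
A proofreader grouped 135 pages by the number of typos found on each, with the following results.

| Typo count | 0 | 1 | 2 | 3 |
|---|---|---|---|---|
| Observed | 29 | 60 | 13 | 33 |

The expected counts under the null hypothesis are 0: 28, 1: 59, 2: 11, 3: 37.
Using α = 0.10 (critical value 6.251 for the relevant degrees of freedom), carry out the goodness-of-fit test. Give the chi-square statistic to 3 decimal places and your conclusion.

0.849; do not reject

0: (29 − 28)²/28 = 1/28 = 0.0357
1: (60 − 59)²/59 = 1/59 = 0.0169
2: (13 − 11)²/11 = 4/11 = 0.3636
3: (33 − 37)²/37 = 16/37 = 0.4324
Sum = 0.849
df = 3. Since 0.849 < 6.251, we do not reject H₀.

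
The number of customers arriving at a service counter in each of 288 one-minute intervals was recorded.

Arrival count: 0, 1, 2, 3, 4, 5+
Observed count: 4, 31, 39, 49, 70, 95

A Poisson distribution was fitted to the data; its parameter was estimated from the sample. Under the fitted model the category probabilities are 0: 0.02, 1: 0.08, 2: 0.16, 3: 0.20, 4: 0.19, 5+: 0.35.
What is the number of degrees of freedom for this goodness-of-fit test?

There are k = 6 categories and 1 parameter estimated from the data, so df = 6 − 1 − 1 = 4.

4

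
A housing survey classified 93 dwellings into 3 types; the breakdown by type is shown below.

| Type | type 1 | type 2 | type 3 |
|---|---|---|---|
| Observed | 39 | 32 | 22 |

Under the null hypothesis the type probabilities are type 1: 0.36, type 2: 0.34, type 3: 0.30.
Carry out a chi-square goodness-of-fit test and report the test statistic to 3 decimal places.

Expected counts E_i = n·p_i: 93×0.36 = 33.48, 93×0.34 = 31.62, 93×0.30 = 27.9.
cat         O        E   (O−E)²/E
type 1     39    33.48     0.9101
type 2     32    31.62     0.0046
type 3     22     27.9     1.2477
Sum = 2.162

2.162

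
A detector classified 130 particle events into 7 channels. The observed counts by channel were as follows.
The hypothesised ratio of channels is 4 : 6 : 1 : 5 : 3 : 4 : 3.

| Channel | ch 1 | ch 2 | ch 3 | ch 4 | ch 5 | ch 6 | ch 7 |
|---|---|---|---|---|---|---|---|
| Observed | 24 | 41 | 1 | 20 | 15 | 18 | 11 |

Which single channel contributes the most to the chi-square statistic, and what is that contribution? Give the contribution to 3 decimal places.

Ratio total = 26. Expected counts: 130×4/26 = 20, 130×6/26 = 30, 130×1/26 = 5, 130×5/26 = 25, 130×3/26 = 15, 130×4/26 = 20, 130×3/26 = 15.
ch 1: (24 − 20)²/20 = 16/20 = 0.8000
ch 2: (41 − 30)²/30 = 121/30 = 4.0333
ch 3: (1 − 5)²/5 = 16/5 = 3.2000
ch 4: (20 − 25)²/25 = 25/25 = 1.0000
ch 5: (15 − 15)²/15 = 0/15 = 0.0000
ch 6: (18 − 20)²/20 = 4/20 = 0.2000
ch 7: (11 − 15)²/15 = 16/15 = 1.0667
The largest term is for ch 2: 4.033.

ch 2, 4.033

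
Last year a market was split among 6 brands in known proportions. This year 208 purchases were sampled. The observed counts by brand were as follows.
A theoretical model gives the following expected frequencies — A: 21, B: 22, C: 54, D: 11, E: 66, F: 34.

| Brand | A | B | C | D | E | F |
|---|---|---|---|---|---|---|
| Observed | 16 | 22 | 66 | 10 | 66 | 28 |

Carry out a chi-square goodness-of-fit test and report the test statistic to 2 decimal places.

A: (16 − 21)²/21 = 25/21 = 1.190
B: (22 − 22)²/22 = 0/22 = 0.000
C: (66 − 54)²/54 = 144/54 = 2.667
D: (10 − 11)²/11 = 1/11 = 0.091
E: (66 − 66)²/66 = 0/66 = 0.000
F: (28 − 34)²/34 = 36/34 = 1.059
Sum = 5.01

5.01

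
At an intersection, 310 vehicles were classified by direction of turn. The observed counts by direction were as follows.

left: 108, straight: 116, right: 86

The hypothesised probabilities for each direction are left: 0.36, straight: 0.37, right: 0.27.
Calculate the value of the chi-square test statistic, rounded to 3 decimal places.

0.194

Expected counts E_i = n·p_i: 310×0.36 = 111.6, 310×0.37 = 114.7, 310×0.27 = 83.7.
χ² = (108−111.6)²/111.6 + (116−114.7)²/114.7 + (86−83.7)²/83.7
   = 0.1161 + 0.0147 + 0.0632
Sum = 0.194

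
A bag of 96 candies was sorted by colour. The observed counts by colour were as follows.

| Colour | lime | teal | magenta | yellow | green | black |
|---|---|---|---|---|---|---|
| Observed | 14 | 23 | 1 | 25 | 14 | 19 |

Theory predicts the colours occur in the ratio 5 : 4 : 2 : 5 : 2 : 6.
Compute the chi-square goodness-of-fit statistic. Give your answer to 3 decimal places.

17.779

Ratio total = 24. Expected counts: 96×5/24 = 20, 96×4/24 = 16, 96×2/24 = 8, 96×5/24 = 20, 96×2/24 = 8, 96×6/24 = 24.
lime: (14 − 20)²/20 = 36/20 = 1.8000
teal: (23 − 16)²/16 = 49/16 = 3.0625
magenta: (1 − 8)²/8 = 49/8 = 6.1250
yellow: (25 − 20)²/20 = 25/20 = 1.2500
green: (14 − 8)²/8 = 36/8 = 4.5000
black: (19 − 24)²/24 = 25/24 = 1.0417
Sum = 17.779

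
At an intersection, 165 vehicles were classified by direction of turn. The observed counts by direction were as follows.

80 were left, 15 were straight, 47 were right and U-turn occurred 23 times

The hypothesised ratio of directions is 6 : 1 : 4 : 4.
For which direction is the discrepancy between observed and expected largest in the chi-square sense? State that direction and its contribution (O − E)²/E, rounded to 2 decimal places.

U-turn, 10.02

Ratio total = 15. Expected counts: 165×6/15 = 66, 165×1/15 = 11, 165×4/15 = 44, 165×4/15 = 44.
left: (80 − 66)²/66 = 196/66 = 2.970
straight: (15 − 11)²/11 = 16/11 = 1.455
right: (47 − 44)²/44 = 9/44 = 0.205
U-turn: (23 − 44)²/44 = 441/44 = 10.023
The largest term is for U-turn: 10.02.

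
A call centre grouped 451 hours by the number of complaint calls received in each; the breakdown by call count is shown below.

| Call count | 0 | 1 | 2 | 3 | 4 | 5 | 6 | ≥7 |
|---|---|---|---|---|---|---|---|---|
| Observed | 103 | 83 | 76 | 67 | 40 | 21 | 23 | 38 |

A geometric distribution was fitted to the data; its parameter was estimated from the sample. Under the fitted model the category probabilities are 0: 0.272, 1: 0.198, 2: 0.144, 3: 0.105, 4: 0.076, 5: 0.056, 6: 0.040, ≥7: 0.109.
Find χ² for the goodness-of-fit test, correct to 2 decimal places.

19.20

Expected counts E_i = n·p_i: 451×0.272 = 122.672, 451×0.198 = 89.298, 451×0.144 = 64.944, 451×0.105 = 47.355, 451×0.076 = 34.276, 451×0.056 = 25.256, 451×0.040 = 18.04, 451×0.109 = 49.159.
cat         O        E   (O−E)²/E
0         103  122.672      3.155
1          83   89.298      0.444
2          76   64.944      1.882
3          67   47.355      8.150
4          40   34.276      0.956
5          21   25.256      0.717
6          23    18.04      1.364
≥7         38   49.159      2.533
Sum = 19.20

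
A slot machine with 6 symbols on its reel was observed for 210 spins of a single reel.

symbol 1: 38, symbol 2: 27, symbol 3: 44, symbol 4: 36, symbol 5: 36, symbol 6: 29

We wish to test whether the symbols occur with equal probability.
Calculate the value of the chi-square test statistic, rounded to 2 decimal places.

Expected count for each of the 6 categories: 210/6 = 35.
cat           O        E   (O−E)²/E
symbol 1     38       35      0.257
symbol 2     27       35      1.829
symbol 3     44       35      2.314
symbol 4     36       35      0.029
symbol 5     36       35      0.029
symbol 6     29       35      1.029
Sum = 5.49

5.49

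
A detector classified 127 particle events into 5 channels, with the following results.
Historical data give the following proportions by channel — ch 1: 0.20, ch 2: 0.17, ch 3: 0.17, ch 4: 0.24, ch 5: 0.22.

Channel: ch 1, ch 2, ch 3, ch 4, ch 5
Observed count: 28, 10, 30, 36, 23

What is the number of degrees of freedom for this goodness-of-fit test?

4

There are k = 5 categories and no parameters were estimated from the data, so df = 5 − 1 = 4.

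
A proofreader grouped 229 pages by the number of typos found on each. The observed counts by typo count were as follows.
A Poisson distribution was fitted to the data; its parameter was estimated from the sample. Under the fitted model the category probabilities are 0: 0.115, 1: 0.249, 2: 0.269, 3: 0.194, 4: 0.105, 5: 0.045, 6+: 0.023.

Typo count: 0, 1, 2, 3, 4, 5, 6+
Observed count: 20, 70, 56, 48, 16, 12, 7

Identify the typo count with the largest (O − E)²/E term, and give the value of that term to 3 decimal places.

Expected counts E_i = n·p_i: 229×0.115 = 26.335, 229×0.249 = 57.021, 229×0.269 = 61.601, 229×0.194 = 44.426, 229×0.105 = 24.045, 229×0.045 = 10.305, 229×0.023 = 5.267.
cat         O        E   (O−E)²/E
0          20   26.335     1.5239
1          70   57.021     2.9543
2          56   61.601     0.5093
3          48   44.426     0.2875
4          16   24.045     2.6917
5          12   10.305     0.2788
6+          7    5.267     0.5702
The largest term is for 1: 2.954.

1, 2.954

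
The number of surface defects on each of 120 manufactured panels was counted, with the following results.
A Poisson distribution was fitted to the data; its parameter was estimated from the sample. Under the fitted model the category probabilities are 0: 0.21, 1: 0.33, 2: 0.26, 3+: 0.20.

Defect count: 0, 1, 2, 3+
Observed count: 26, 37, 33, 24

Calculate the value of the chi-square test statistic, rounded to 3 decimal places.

0.300

Expected counts E_i = n·p_i: 120×0.21 = 25.2, 120×0.33 = 39.6, 120×0.26 = 31.2, 120×0.20 = 24.
cat         O        E   (O−E)²/E
0          26     25.2     0.0254
1          37     39.6     0.1707
2          33     31.2     0.1038
3+         24       24     0.0000
Sum = 0.300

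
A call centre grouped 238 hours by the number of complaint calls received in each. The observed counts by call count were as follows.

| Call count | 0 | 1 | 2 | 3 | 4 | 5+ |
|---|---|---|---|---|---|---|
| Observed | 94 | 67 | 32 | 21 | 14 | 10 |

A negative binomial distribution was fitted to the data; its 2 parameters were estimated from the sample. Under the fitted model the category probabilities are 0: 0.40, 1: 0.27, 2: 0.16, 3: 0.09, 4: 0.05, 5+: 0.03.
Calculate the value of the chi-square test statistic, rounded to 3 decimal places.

Expected counts E_i = n·p_i: 238×0.40 = 95.2, 238×0.27 = 64.26, 238×0.16 = 38.08, 238×0.09 = 21.42, 238×0.05 = 11.9, 238×0.03 = 7.14.
0: (94 − 95.2)²/95.2 = 1.44/95.2 = 0.0151
1: (67 − 64.26)²/64.26 = 7.5076/64.26 = 0.1168
2: (32 − 38.08)²/38.08 = 36.9664/38.08 = 0.9708
3: (21 − 21.42)²/21.42 = 0.1764/21.42 = 0.0082
4: (14 − 11.9)²/11.9 = 4.41/11.9 = 0.3706
5+: (10 − 7.14)²/7.14 = 8.1796/7.14 = 1.1456
Sum = 2.627

2.627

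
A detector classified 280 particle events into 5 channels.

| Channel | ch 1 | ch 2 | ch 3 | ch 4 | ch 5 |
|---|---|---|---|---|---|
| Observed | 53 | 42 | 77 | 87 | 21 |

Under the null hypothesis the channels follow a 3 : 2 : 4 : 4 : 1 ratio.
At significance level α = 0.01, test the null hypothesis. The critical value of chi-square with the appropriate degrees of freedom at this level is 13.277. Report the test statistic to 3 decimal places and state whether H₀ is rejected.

Ratio total = 14. Expected counts: 280×3/14 = 60, 280×2/14 = 40, 280×4/14 = 80, 280×4/14 = 80, 280×1/14 = 20.
ch 1: (53 − 60)²/60 = 49/60 = 0.8167
ch 2: (42 − 40)²/40 = 4/40 = 0.1000
ch 3: (77 − 80)²/80 = 9/80 = 0.1125
ch 4: (87 − 80)²/80 = 49/80 = 0.6125
ch 5: (21 − 20)²/20 = 1/20 = 0.0500
Sum = 1.692
df = 4. Since 1.692 < 13.277, we do not reject H₀.

1.692; do not reject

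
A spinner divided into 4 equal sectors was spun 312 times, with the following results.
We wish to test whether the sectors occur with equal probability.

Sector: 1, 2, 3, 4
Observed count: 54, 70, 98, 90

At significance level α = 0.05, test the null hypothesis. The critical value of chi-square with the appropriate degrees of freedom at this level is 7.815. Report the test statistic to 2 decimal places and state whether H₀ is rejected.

15.18; reject

Expected count for each of the 4 categories: 312/4 = 78.
1: (54 − 78)²/78 = 576/78 = 7.385
2: (70 − 78)²/78 = 64/78 = 0.821
3: (98 − 78)²/78 = 400/78 = 5.128
4: (90 − 78)²/78 = 144/78 = 1.846
Sum = 15.18
df = 3. Since 15.18 > 7.815, we reject H₀.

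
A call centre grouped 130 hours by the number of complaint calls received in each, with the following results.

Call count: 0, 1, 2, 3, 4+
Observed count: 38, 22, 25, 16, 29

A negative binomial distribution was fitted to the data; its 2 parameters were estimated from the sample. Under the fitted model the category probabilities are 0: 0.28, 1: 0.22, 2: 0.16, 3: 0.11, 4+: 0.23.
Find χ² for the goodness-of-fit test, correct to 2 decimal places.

Expected counts E_i = n·p_i: 130×0.28 = 36.4, 130×0.22 = 28.6, 130×0.16 = 20.8, 130×0.11 = 14.3, 130×0.23 = 29.9.
0: (38 − 36.4)²/36.4 = 2.56/36.4 = 0.070
1: (22 − 28.6)²/28.6 = 43.56/28.6 = 1.523
2: (25 − 20.8)²/20.8 = 17.64/20.8 = 0.848
3: (16 − 14.3)²/14.3 = 2.89/14.3 = 0.202
4+: (29 − 29.9)²/29.9 = 0.81/29.9 = 0.027
Sum = 2.67

2.67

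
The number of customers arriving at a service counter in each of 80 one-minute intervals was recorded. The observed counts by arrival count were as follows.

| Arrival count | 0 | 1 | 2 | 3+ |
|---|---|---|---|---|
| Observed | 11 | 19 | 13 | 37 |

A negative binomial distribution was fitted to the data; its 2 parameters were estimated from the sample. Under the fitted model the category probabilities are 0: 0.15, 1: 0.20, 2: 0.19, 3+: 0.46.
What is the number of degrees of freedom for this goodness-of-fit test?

There are k = 4 categories and 2 parameters estimated from the data, so df = 4 − 1 − 2 = 1.

1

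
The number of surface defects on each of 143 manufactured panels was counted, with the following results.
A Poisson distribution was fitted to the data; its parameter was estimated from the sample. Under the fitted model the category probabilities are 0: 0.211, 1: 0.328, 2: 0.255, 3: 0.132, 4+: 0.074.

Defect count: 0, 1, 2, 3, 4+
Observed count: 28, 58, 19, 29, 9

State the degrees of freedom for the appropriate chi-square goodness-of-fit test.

3

There are k = 5 categories and 1 parameter estimated from the data, so df = 5 − 1 − 1 = 3.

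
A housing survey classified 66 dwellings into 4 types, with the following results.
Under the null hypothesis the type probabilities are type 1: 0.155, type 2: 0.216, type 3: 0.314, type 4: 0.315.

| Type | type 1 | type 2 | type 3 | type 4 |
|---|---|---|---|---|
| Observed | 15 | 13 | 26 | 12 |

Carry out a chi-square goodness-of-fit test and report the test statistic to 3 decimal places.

7.394

Expected counts E_i = n·p_i: 66×0.155 = 10.23, 66×0.216 = 14.256, 66×0.314 = 20.724, 66×0.315 = 20.79.
type 1: (15 − 10.23)²/10.23 = 22.7529/10.23 = 2.2241
type 2: (13 − 14.256)²/14.256 = 1.577536/14.256 = 0.1107
type 3: (26 − 20.724)²/20.724 = 27.836176/20.724 = 1.3432
type 4: (12 − 20.79)²/20.79 = 77.2641/20.79 = 3.7164
Sum = 7.394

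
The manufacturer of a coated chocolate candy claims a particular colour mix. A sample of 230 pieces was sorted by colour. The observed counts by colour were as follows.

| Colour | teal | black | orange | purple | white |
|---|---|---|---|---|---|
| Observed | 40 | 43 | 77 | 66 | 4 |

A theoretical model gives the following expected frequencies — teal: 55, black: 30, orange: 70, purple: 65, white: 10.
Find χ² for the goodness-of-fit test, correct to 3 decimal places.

14.040

teal: (40 − 55)²/55 = 225/55 = 4.0909
black: (43 − 30)²/30 = 169/30 = 5.6333
orange: (77 − 70)²/70 = 49/70 = 0.7000
purple: (66 − 65)²/65 = 1/65 = 0.0154
white: (4 − 10)²/10 = 36/10 = 3.6000
Sum = 14.040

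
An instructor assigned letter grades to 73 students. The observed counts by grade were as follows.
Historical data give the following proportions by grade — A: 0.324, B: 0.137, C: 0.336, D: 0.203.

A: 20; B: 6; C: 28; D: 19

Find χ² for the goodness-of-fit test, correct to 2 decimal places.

3.84

Expected counts E_i = n·p_i: 73×0.324 = 23.652, 73×0.137 = 10.001, 73×0.336 = 24.528, 73×0.203 = 14.819.
A: (20 − 23.652)²/23.652 = 13.337104/23.652 = 0.564
B: (6 − 10.001)²/10.001 = 16.008001/10.001 = 1.601
C: (28 − 24.528)²/24.528 = 12.054784/24.528 = 0.491
D: (19 − 14.819)²/14.819 = 17.480761/14.819 = 1.180
Sum = 3.84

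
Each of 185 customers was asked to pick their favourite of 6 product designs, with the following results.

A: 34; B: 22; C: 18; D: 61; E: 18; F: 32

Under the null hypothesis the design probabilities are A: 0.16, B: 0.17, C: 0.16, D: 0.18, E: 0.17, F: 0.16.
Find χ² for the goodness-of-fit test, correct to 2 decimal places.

37.03

Expected counts E_i = n·p_i: 185×0.16 = 29.6, 185×0.17 = 31.45, 185×0.16 = 29.6, 185×0.18 = 33.3, 185×0.17 = 31.45, 185×0.16 = 29.6.
χ² = (34−29.6)²/29.6 + (22−31.45)²/31.45 + (18−29.6)²/29.6 + (61−33.3)²/33.3 + (18−31.45)²/31.45 + (32−29.6)²/29.6
   = 0.654 + 2.840 + 4.546 + 23.042 + 5.752 + 0.195
Sum = 37.03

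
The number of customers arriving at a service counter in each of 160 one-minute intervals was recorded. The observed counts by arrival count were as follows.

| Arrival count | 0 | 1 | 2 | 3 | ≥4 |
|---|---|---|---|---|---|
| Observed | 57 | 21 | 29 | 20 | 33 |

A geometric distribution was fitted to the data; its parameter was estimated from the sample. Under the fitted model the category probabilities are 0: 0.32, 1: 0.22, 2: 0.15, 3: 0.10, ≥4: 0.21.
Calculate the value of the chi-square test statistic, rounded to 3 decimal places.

Expected counts E_i = n·p_i: 160×0.32 = 51.2, 160×0.22 = 35.2, 160×0.15 = 24, 160×0.10 = 16, 160×0.21 = 33.6.
χ² = (57−51.2)²/51.2 + (21−35.2)²/35.2 + (29−24)²/24 + (20−16)²/16 + (33−33.6)²/33.6
   = 0.6570 + 5.7284 + 1.0417 + 1.0000 + 0.0107
Sum = 8.438

8.438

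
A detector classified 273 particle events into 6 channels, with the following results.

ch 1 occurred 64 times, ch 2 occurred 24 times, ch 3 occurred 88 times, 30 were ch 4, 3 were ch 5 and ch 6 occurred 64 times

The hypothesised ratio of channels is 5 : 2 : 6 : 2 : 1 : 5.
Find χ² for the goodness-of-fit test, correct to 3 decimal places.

Ratio total = 21. Expected counts: 273×5/21 = 65, 273×2/21 = 26, 273×6/21 = 78, 273×2/21 = 26, 273×1/21 = 13, 273×5/21 = 65.
cat         O        E   (O−E)²/E
ch 1       64       65     0.0154
ch 2       24       26     0.1538
ch 3       88       78     1.2821
ch 4       30       26     0.6154
ch 5        3       13     7.6923
ch 6       64       65     0.0154
Sum = 9.774

9.774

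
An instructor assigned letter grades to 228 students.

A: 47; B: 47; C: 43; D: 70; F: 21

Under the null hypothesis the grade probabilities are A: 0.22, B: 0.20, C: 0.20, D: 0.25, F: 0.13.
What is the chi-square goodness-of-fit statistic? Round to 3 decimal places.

5.874

Expected counts E_i = n·p_i: 228×0.22 = 50.16, 228×0.20 = 45.6, 228×0.20 = 45.6, 228×0.25 = 57, 228×0.13 = 29.64.
cat         O        E   (O−E)²/E
A          47    50.16     0.1991
B          47     45.6     0.0430
C          43     45.6     0.1482
D          70       57     2.9649
F          21    29.64     2.5185
Sum = 5.874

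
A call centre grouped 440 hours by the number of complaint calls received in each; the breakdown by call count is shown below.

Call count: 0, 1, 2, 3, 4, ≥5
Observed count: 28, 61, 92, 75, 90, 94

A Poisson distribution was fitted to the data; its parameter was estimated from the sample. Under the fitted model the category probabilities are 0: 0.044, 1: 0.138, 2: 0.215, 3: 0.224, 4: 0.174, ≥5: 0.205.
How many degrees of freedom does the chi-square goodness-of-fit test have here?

4

There are k = 6 categories and 1 parameter estimated from the data, so df = 6 − 1 − 1 = 4.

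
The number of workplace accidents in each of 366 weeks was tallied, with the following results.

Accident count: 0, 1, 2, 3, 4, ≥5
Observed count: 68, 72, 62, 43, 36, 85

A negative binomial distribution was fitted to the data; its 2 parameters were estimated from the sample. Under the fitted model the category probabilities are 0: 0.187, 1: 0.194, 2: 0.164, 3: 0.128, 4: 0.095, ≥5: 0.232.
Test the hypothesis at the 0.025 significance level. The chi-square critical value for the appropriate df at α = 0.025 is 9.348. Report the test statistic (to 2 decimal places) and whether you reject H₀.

Expected counts E_i = n·p_i: 366×0.187 = 68.442, 366×0.194 = 71.004, 366×0.164 = 60.024, 366×0.128 = 46.848, 366×0.095 = 34.77, 366×0.232 = 84.912.
χ² = (68−68.442)²/68.442 + (72−71.004)²/71.004 + (62−60.024)²/60.024 + (43−46.848)²/46.848 + (36−34.77)²/34.77 + (85−84.912)²/84.912
   = 0.003 + 0.014 + 0.065 + 0.316 + 0.044 + 0.000
Sum = 0.44
df = 3. Since 0.44 < 9.348, we do not reject H₀.

0.44; do not reject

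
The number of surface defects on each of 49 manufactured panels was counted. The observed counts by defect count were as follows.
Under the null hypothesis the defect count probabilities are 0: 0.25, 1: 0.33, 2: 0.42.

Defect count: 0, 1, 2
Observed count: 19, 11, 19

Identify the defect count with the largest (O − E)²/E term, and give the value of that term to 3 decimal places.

0, 3.719

Expected counts E_i = n·p_i: 49×0.25 = 12.25, 49×0.33 = 16.17, 49×0.42 = 20.58.
0: (19 − 12.25)²/12.25 = 45.5625/12.25 = 3.7194
1: (11 − 16.17)²/16.17 = 26.7289/16.17 = 1.6530
2: (19 − 20.58)²/20.58 = 2.4964/20.58 = 0.1213
The largest term is for 0: 3.719.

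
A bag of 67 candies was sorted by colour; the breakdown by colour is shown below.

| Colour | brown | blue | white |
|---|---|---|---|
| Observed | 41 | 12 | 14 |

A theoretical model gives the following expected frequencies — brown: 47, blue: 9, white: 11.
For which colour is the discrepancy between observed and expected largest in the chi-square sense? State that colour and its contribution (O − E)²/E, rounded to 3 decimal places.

χ² = (41−47)²/47 + (12−9)²/9 + (14−11)²/11
   = 0.7660 + 1.0000 + 0.8182
The largest term is for blue: 1.000.

blue, 1.000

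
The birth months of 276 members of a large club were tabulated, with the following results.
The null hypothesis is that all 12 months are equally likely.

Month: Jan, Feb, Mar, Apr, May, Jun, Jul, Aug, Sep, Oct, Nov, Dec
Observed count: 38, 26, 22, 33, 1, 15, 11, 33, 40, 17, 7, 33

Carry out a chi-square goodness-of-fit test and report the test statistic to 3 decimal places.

78.609

Expected count for each of the 12 categories: 276/12 = 23.
χ² = (38−23)²/23 + (26−23)²/23 + (22−23)²/23 + (33−23)²/23 + (1−23)²/23 + (15−23)²/23 + (11−23)²/23 + (33−23)²/23 + (40−23)²/23 + (17−23)²/23 + (7−23)²/23 + (33−23)²/23
   = 9.7826 + 0.3913 + 0.0435 + 4.3478 + 21.0435 + 2.7826 + 6.2609 + 4.3478 + 12.5652 + 1.5652 + 11.1304 + 4.3478
Sum = 78.609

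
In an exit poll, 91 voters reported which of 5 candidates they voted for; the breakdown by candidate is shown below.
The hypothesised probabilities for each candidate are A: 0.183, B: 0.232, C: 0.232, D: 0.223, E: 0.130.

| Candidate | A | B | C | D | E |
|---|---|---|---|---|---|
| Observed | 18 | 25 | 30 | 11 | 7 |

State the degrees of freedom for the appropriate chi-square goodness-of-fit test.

4

There are k = 5 categories and no parameters were estimated from the data, so df = 5 − 1 = 4.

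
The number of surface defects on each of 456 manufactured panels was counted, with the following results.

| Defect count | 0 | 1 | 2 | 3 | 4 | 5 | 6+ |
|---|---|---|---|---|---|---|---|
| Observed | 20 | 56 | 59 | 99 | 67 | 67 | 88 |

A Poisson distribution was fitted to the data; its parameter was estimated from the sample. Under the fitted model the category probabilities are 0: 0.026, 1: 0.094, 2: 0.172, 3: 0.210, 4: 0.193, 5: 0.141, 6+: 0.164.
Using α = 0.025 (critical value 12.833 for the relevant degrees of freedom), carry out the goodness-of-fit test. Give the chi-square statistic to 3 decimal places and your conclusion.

22.008; reject

Expected counts E_i = n·p_i: 456×0.026 = 11.856, 456×0.094 = 42.864, 456×0.172 = 78.432, 456×0.210 = 95.76, 456×0.193 = 88.008, 456×0.141 = 64.296, 456×0.164 = 74.784.
cat         O        E   (O−E)²/E
0          20   11.856     5.5942
1          56   42.864     4.0256
2          59   78.432     4.8144
3          99    95.76     0.1096
4          67   88.008     5.0147
5          67   64.296     0.1137
6+         88   74.784     2.3356
Sum = 22.008
df = 5. Since 22.008 > 12.833, we reject H₀.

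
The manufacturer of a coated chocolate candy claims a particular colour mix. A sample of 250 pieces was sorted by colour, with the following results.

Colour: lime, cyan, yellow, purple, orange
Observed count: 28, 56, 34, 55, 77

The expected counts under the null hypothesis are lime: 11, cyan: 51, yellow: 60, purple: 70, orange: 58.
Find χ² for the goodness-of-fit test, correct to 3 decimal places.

cat         O        E   (O−E)²/E
lime       28       11    26.2727
cyan       56       51     0.4902
yellow     34       60    11.2667
purple     55       70     3.2143
orange     77       58     6.2241
Sum = 47.468

47.468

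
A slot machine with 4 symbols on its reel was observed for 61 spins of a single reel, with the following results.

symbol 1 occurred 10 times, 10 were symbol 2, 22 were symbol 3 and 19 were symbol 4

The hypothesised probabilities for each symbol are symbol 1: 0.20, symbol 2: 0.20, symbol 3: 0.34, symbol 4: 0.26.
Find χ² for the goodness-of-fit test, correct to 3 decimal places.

1.492

Expected counts E_i = n·p_i: 61×0.20 = 12.2, 61×0.20 = 12.2, 61×0.34 = 20.74, 61×0.26 = 15.86.
cat           O        E   (O−E)²/E
symbol 1     10     12.2     0.3967
symbol 2     10     12.2     0.3967
symbol 3     22    20.74     0.0765
symbol 4     19    15.86     0.6217
Sum = 1.492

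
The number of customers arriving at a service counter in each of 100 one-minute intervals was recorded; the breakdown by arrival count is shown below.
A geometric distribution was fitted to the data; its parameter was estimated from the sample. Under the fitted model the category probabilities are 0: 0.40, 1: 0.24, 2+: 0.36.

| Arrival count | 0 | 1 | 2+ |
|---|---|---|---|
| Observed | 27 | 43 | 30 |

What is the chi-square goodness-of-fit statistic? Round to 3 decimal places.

Expected counts E_i = n·p_i: 100×0.40 = 40, 100×0.24 = 24, 100×0.36 = 36.
0: (27 − 40)²/40 = 169/40 = 4.2250
1: (43 − 24)²/24 = 361/24 = 15.0417
2+: (30 − 36)²/36 = 36/36 = 1.0000
Sum = 20.267

20.267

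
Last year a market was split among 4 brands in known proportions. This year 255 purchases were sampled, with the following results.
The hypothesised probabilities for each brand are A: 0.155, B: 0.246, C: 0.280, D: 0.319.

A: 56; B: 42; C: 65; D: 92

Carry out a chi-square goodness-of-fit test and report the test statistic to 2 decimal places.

15.69

Expected counts E_i = n·p_i: 255×0.155 = 39.525, 255×0.246 = 62.73, 255×0.280 = 71.4, 255×0.319 = 81.345.
A: (56 − 39.525)²/39.525 = 271.425625/39.525 = 6.867
B: (42 − 62.73)²/62.73 = 429.7329/62.73 = 6.851
C: (65 − 71.4)²/71.4 = 40.96/71.4 = 0.574
D: (92 − 81.345)²/81.345 = 113.529025/81.345 = 1.396
Sum = 15.69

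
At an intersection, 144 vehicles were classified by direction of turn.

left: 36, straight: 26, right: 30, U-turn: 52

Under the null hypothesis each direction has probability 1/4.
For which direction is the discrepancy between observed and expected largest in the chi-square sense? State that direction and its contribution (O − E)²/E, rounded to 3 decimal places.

Expected count for each of the 4 categories: 144/4 = 36.
χ² = (36−36)²/36 + (26−36)²/36 + (30−36)²/36 + (52−36)²/36
   = 0.0000 + 2.7778 + 1.0000 + 7.1111
The largest term is for U-turn: 7.111.

U-turn, 7.111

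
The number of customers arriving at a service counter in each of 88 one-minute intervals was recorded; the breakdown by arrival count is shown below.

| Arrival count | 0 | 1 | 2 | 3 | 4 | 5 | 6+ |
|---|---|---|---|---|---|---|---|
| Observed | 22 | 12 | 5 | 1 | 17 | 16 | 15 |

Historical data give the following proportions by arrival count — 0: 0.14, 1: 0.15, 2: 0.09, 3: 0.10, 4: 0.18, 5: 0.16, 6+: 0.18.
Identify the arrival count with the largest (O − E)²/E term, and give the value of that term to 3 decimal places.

0, 7.606

Expected counts E_i = n·p_i: 88×0.14 = 12.32, 88×0.15 = 13.2, 88×0.09 = 7.92, 88×0.10 = 8.8, 88×0.18 = 15.84, 88×0.16 = 14.08, 88×0.18 = 15.84.
χ² = (22−12.32)²/12.32 + (12−13.2)²/13.2 + (5−7.92)²/7.92 + (1−8.8)²/8.8 + (17−15.84)²/15.84 + (16−14.08)²/14.08 + (15−15.84)²/15.84
   = 7.6057 + 0.1091 + 1.0766 + 6.9136 + 0.0849 + 0.2618 + 0.0445
The largest term is for 0: 7.606.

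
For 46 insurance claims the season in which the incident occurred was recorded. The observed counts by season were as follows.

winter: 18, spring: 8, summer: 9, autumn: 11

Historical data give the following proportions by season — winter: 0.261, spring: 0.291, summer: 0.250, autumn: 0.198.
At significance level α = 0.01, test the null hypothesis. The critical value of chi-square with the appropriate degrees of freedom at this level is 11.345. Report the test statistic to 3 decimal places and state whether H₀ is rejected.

Expected counts E_i = n·p_i: 46×0.261 = 12.006, 46×0.291 = 13.386, 46×0.250 = 11.5, 46×0.198 = 9.108.
cat         O        E   (O−E)²/E
winter     18   12.006     2.9925
spring      8   13.386     2.1671
summer      9     11.5     0.5435
autumn     11    9.108     0.3930
Sum = 6.096
df = 3. Since 6.096 < 11.345, we do not reject H₀.

6.096; do not reject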